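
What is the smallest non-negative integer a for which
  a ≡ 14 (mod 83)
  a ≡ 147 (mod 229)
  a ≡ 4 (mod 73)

The moduli are pairwise coprime; N = 83·229·73 = 1387511.
N/83 = 16717; 16717 ≡ 34 (mod 83); 34·22 ≡ 1, so inverse 22.
N/229 = 6059; 6059 ≡ 105 (mod 229); 105·24 ≡ 1, so inverse 24.
N/73 = 19007; 19007 ≡ 27 (mod 73); 27·46 ≡ 1, so inverse 46.
a ≡ 14·16717·22 + 147·6059·24 + 4·19007·46 = 30022276.
30022276 mod 1387511 = 884545.

884545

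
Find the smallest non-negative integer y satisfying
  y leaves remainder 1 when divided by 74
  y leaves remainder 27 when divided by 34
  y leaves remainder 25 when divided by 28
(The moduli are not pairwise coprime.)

10805

gcd(74, 34) = 2 and 2 | (27 − 1), so the pair is consistent; merging gives y ≡ 741 (mod 1258), where 1258 = lcm(74, 34).
gcd(1258, 28) = 2 and 2 | (25 − 741), so the pair is consistent; merging gives y ≡ 10805 (mod 17612), where 17612 = lcm(1258, 28).
The solution is unique modulo lcm(74, 34, 28) = 17612.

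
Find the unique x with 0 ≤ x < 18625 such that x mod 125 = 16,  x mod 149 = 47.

From x ≡ 16 (mod 125) write x = 16 + 125t. Substituting into x ≡ 47 (mod 149) gives 125t ≡ 31 (mod 149), and since 125⁻¹ ≡ 31 (mod 149), t ≡ 67. Hence x ≡ 16 + 125·67 = 8391 (mod 18625).

8391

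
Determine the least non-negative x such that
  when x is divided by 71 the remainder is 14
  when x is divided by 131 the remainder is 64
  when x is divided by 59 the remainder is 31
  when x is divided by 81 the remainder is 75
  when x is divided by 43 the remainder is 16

1459281900

From x ≡ 14 (mod 71) write x = 14 + 71t. Substituting into x ≡ 64 (mod 131) gives 71t ≡ 50 (mod 131), and since 71⁻¹ ≡ 24 (mod 131), t ≡ 21. Hence x ≡ 14 + 71·21 = 1505 (mod 9301).
From x ≡ 1505 (mod 9301) write x = 1505 + 9301t. Substituting into x ≡ 31 (mod 59) gives 9301t ≡ 1 (mod 59), and since 38⁻¹ ≡ 14 (mod 59), t ≡ 14. Hence x ≡ 1505 + 9301·14 = 131719 (mod 548759).
From x ≡ 131719 (mod 548759) write x = 131719 + 548759t. Substituting into x ≡ 75 (mod 81) gives 548759t ≡ 62 (mod 81), and since 65⁻¹ ≡ 5 (mod 81), t ≡ 67. Hence x ≡ 131719 + 548759·67 = 36898572 (mod 44449479).
From x ≡ 36898572 (mod 44449479) write x = 36898572 + 44449479t. Substituting into x ≡ 16 (mod 43) gives 44449479t ≡ 2 (mod 43), and since 35⁻¹ ≡ 16 (mod 43), t ≡ 32. Hence x ≡ 36898572 + 44449479·32 = 1459281900 (mod 1911327597).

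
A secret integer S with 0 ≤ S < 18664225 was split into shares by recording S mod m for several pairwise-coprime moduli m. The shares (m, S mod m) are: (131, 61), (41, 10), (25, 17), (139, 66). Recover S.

The moduli are pairwise coprime; N = 131·41·25·139 = 18664225.
N/131 = 142475; 142475 ≡ 78 (mod 131); 78·42 ≡ 1, so inverse 42.
N/41 = 455225; 455225 ≡ 2 (mod 41); 2·21 ≡ 1, so inverse 21.
N/25 = 746569; 746569 ≡ 19 (mod 25); 19·4 ≡ 1, so inverse 4.
N/139 = 134275; 134275 ≡ 1 (mod 139), inverse 1.
S ≡ 61·142475·42 + 10·455225·21 + 17·746569·4 + 66·134275·1 = 520247042.
520247042 mod 18664225 = 16312967.

16312967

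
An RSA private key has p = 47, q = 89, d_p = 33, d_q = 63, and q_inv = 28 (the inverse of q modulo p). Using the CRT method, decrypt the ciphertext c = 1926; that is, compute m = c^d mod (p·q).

m₁ = c^(d_p) mod p: c ≡ 46 (mod 47), and 46^33 mod 47 = 46.
m₂ = c^(d_q) mod q: c ≡ 57 (mod 89), and 57^63 mod 89 = 50.
h = q_inv·(m₁ − m₂) mod p = 28·(46 − 50) mod 47 = 29.
m = m₂ + h·q = 50 + 29·89 = 2631.

2631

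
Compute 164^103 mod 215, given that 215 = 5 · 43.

Mod 5: 164 ≡ 4; by Fermat, exponent reduces to 103 mod 4 = 3; 4^3 ≡ 4 (mod 5).
Mod 43: 164 ≡ 35; by Fermat, exponent reduces to 103 mod 42 = 19; 35^19 ≡ 41 (mod 43).
Combine by CRT: x ≡ 4 (mod 5), x ≡ 41 (mod 43) ⇒ x ≡ 84 (mod 215).

84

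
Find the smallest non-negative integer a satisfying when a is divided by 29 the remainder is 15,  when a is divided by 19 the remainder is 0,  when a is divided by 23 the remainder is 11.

3553

The moduli are pairwise coprime; N = 29·19·23 = 12673.
N/29 = 437; 437 ≡ 2 (mod 29); 2·15 ≡ 1, so inverse 15.
N/19 = 667; 667 ≡ 2 (mod 19); 2·10 ≡ 1, so inverse 10.
N/23 = 551; 551 ≡ 22 (mod 23); 22·22 ≡ 1, so inverse 22.
a ≡ 15·437·15 + 0·667·10 + 11·551·22 = 231667.
231667 mod 12673 = 3553.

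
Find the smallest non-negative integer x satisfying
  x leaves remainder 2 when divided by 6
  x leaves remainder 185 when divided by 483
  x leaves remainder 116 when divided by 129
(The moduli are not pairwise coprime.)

23852

Combine the congruences pairwise.
gcd(6, 483) = 3 and 3 | (185 − 2), so the pair is consistent; merging gives x ≡ 668 (mod 966), where 966 = lcm(6, 483).
gcd(966, 129) = 3 and 3 | (116 − 668), so the pair is consistent; merging gives x ≡ 23852 (mod 41538), where 41538 = lcm(966, 129).
The solution is unique modulo lcm(6, 483, 129) = 41538.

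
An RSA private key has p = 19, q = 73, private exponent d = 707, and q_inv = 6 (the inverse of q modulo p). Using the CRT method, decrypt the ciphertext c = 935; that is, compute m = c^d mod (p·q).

891

d_p = d mod (p−1) = 707 mod 18 = 5; d_q = d mod (q−1) = 59.
m₁ = c^(d_p) mod p: c ≡ 4 (mod 19), and 4^5 mod 19 = 17.
m₂ = c^(d_q) mod q: c ≡ 59 (mod 73), and 59^59 mod 73 = 15.
h = q_inv·(m₁ − m₂) mod p = 6·(17 − 15) mod 19 = 12.
m = m₂ + h·q = 15 + 12·73 = 891.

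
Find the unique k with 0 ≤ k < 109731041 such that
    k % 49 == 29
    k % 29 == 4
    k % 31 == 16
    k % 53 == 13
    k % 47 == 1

Combine the congruences pairwise.
From k ≡ 29 (mod 49) write k = 29 + 49t. Substituting into k ≡ 4 (mod 29) gives 49t ≡ 4 (mod 29), and since 20⁻¹ ≡ 16 (mod 29), t ≡ 6. Hence k ≡ 29 + 49·6 = 323 (mod 1421).
From k ≡ 323 (mod 1421) write k = 323 + 1421t. Substituting into k ≡ 16 (mod 31) gives 1421t ≡ 3 (mod 31), and since 26⁻¹ ≡ 6 (mod 31), t ≡ 18. Hence k ≡ 323 + 1421·18 = 25901 (mod 44051).
From k ≡ 25901 (mod 44051) write k = 25901 + 44051t. Substituting into k ≡ 13 (mod 53) gives 44051t ≡ 29 (mod 53), and since 8⁻¹ ≡ 20 (mod 53), t ≡ 50. Hence k ≡ 25901 + 44051·50 = 2228451 (mod 2334703).
From k ≡ 2228451 (mod 2334703) write k = 2228451 + 2334703t. Substituting into k ≡ 1 (mod 47) gives 2334703t ≡ 8 (mod 47), and since 25⁻¹ ≡ 32 (mod 47), t ≡ 21. Hence k ≡ 2228451 + 2334703·21 = 51257214 (mod 109731041).

51257214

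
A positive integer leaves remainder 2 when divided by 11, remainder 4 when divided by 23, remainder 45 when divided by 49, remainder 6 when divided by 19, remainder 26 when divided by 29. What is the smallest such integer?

From m ≡ 2 (mod 11) write m = 2 + 11t. Substituting into m ≡ 4 (mod 23) gives 11t ≡ 2 (mod 23), and since 11⁻¹ ≡ 21 (mod 23), t ≡ 19. Hence m ≡ 2 + 11·19 = 211 (mod 253).
From m ≡ 211 (mod 253) write m = 211 + 253t. Substituting into m ≡ 45 (mod 49) gives 253t ≡ 30 (mod 49), and since 8⁻¹ ≡ 43 (mod 49), t ≡ 16. Hence m ≡ 211 + 253·16 = 4259 (mod 12397).
From m ≡ 4259 (mod 12397) write m = 4259 + 12397t. Substituting into m ≡ 6 (mod 19) gives 12397t ≡ 3 (mod 19), and since 9⁻¹ ≡ 17 (mod 19), t ≡ 13. Hence m ≡ 4259 + 12397·13 = 165420 (mod 235543).
From m ≡ 165420 (mod 235543) write m = 165420 + 235543t. Substituting into m ≡ 26 (mod 29) gives 235543t ≡ 22 (mod 29), and since 5⁻¹ ≡ 6 (mod 29), t ≡ 16. Hence m ≡ 165420 + 235543·16 = 3934108 (mod 6830747).

3934108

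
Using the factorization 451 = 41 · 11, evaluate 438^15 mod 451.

232

Mod 41: 438 ≡ 28; 28^15 ≡ 27 (mod 41).
Mod 11: 438 ≡ 9; by Fermat, exponent reduces to 15 mod 10 = 5; 9^5 ≡ 1 (mod 11).
Combine by CRT: x ≡ 27 (mod 41), x ≡ 1 (mod 11) ⇒ x ≡ 232 (mod 451).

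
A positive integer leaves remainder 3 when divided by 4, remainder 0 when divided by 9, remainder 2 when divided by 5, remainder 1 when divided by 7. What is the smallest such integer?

1107

The moduli are pairwise coprime; N = 4·9·5·7 = 1260.
N/4 = 315; 315 ≡ 3 (mod 4); 3·3 ≡ 1, so inverse 3.
N/9 = 140; 140 ≡ 5 (mod 9); 5·2 ≡ 1, so inverse 2.
N/5 = 252; 252 ≡ 2 (mod 5); 2·3 ≡ 1, so inverse 3.
N/7 = 180; 180 ≡ 5 (mod 7); 5·3 ≡ 1, so inverse 3.
m ≡ 3·315·3 + 0·140·2 + 2·252·3 + 1·180·3 = 4887.
4887 mod 1260 = 1107.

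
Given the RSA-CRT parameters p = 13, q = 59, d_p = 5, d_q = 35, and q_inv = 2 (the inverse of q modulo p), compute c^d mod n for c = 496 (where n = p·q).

266

m₁ = c^(d_p) mod p: c ≡ 2 (mod 13), and 2^5 mod 13 = 6.
m₂ = c^(d_q) mod q: c ≡ 24 (mod 59), and 24^35 mod 59 = 30.
h = q_inv·(m₁ − m₂) mod p = 2·(6 − 30) mod 13 = 4.
m = m₂ + h·q = 30 + 4·59 = 266.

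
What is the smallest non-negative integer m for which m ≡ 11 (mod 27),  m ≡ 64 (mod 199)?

3845

Combine the congruences pairwise.
From m ≡ 11 (mod 27) write m = 11 + 27t. Substituting into m ≡ 64 (mod 199) gives 27t ≡ 53 (mod 199), and since 27⁻¹ ≡ 59 (mod 199), t ≡ 142. Hence m ≡ 11 + 27·142 = 3845 (mod 5373).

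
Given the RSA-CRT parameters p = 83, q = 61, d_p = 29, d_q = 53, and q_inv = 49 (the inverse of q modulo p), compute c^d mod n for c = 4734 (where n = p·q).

m₁ = c^(d_p) mod p: c ≡ 3 (mod 83), and 3^29 mod 83 = 31.
m₂ = c^(d_q) mod q: c ≡ 37 (mod 61), and 37^53 mod 61 = 38.
h = q_inv·(m₁ − m₂) mod p = 49·(31 − 38) mod 83 = 72.
m = m₂ + h·q = 38 + 72·61 = 4430.

4430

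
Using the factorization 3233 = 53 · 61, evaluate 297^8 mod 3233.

2643

Mod 53: 297 ≡ 32; 32^8 ≡ 46 (mod 53).
Mod 61: 297 ≡ 53; 53^8 ≡ 20 (mod 61).
Combine by CRT: x ≡ 46 (mod 53), x ≡ 20 (mod 61) ⇒ x ≡ 2643 (mod 3233).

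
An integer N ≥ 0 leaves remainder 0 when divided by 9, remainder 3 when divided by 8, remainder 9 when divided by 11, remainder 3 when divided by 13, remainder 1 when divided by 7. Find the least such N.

The moduli are pairwise coprime; M = 9·8·11·13·7 = 72072.
M/9 = 8008; 8008 ≡ 7 (mod 9); 7·4 ≡ 1, so inverse 4.
M/8 = 9009; 9009 ≡ 1 (mod 8), inverse 1.
M/11 = 6552; 6552 ≡ 7 (mod 11); 7·8 ≡ 1, so inverse 8.
M/13 = 5544; 5544 ≡ 6 (mod 13); 6·11 ≡ 1, so inverse 11.
M/7 = 10296; 10296 ≡ 6 (mod 7); 6·6 ≡ 1, so inverse 6.
N ≡ 0·8008·4 + 3·9009·1 + 9·6552·8 + 3·5544·11 + 1·10296·6 = 743499.
743499 mod 72072 = 22779.

22779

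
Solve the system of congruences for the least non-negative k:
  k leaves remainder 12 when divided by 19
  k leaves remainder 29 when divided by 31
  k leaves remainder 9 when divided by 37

The moduli are pairwise coprime; N = 19·31·37 = 21793.
N/19 = 1147; 1147 ≡ 7 (mod 19); 7·11 ≡ 1, so inverse 11.
N/31 = 703; 703 ≡ 21 (mod 31); 21·3 ≡ 1, so inverse 3.
N/37 = 589; 589 ≡ 34 (mod 37); 34·12 ≡ 1, so inverse 12.
k ≡ 12·1147·11 + 29·703·3 + 9·589·12 = 276177.
276177 mod 21793 = 14661.

14661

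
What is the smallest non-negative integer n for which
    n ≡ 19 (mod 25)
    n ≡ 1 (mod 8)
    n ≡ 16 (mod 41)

1369

Combine the congruences pairwise.
From n ≡ 19 (mod 25) write n = 19 + 25t. Substituting into n ≡ 1 (mod 8) gives 25t ≡ 6 (mod 8), and since 1⁻¹ ≡ 1 (mod 8), t ≡ 6. Hence n ≡ 19 + 25·6 = 169 (mod 200).
From n ≡ 169 (mod 200) write n = 169 + 200t. Substituting into n ≡ 16 (mod 41) gives 200t ≡ 11 (mod 41), and since 36⁻¹ ≡ 8 (mod 41), t ≡ 6. Hence n ≡ 169 + 200·6 = 1369 (mod 8200).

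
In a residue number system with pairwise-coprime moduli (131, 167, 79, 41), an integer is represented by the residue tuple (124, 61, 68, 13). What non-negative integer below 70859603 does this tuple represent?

22571948

From x ≡ 124 (mod 131) write x = 124 + 131t. Substituting into x ≡ 61 (mod 167) gives 131t ≡ 104 (mod 167), and since 131⁻¹ ≡ 51 (mod 167), t ≡ 127. Hence x ≡ 124 + 131·127 = 16761 (mod 21877).
From x ≡ 16761 (mod 21877) write x = 16761 + 21877t. Substituting into x ≡ 68 (mod 79) gives 21877t ≡ 55 (mod 79), and since 73⁻¹ ≡ 13 (mod 79), t ≡ 4. Hence x ≡ 16761 + 21877·4 = 104269 (mod 1728283).
From x ≡ 104269 (mod 1728283) write x = 104269 + 1728283t. Substituting into x ≡ 13 (mod 41) gives 1728283t ≡ 7 (mod 41), and since 10⁻¹ ≡ 37 (mod 41), t ≡ 13. Hence x ≡ 104269 + 1728283·13 = 22571948 (mod 70859603).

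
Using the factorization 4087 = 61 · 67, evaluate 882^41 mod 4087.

1187

Mod 61: 882 ≡ 28; 28^41 ≡ 28 (mod 61).
Mod 67: 882 ≡ 11; 11^41 ≡ 48 (mod 67).
Combine by CRT: x ≡ 28 (mod 61), x ≡ 48 (mod 67) ⇒ x ≡ 1187 (mod 4087).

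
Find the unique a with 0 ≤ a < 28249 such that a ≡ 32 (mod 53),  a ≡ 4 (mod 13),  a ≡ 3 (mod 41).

10950

From a ≡ 32 (mod 53) write a = 32 + 53t. Substituting into a ≡ 4 (mod 13) gives 53t ≡ 11 (mod 13), and since 1⁻¹ ≡ 1 (mod 13), t ≡ 11. Hence a ≡ 32 + 53·11 = 615 (mod 689).
From a ≡ 615 (mod 689) write a = 615 + 689t. Substituting into a ≡ 3 (mod 41) gives 689t ≡ 3 (mod 41), and since 33⁻¹ ≡ 5 (mod 41), t ≡ 15. Hence a ≡ 615 + 689·15 = 10950 (mod 28249).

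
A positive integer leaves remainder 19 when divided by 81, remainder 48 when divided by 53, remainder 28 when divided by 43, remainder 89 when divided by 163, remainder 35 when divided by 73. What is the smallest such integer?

592394086

From m ≡ 19 (mod 81) write m = 19 + 81t. Substituting into m ≡ 48 (mod 53) gives 81t ≡ 29 (mod 53), and since 28⁻¹ ≡ 36 (mod 53), t ≡ 37. Hence m ≡ 19 + 81·37 = 3016 (mod 4293).
From m ≡ 3016 (mod 4293) write m = 3016 + 4293t. Substituting into m ≡ 28 (mod 43) gives 4293t ≡ 22 (mod 43), and since 36⁻¹ ≡ 6 (mod 43), t ≡ 3. Hence m ≡ 3016 + 4293·3 = 15895 (mod 184599).
From m ≡ 15895 (mod 184599) write m = 15895 + 184599t. Substituting into m ≡ 89 (mod 163) gives 184599t ≡ 5 (mod 163), and since 83⁻¹ ≡ 55 (mod 163), t ≡ 112. Hence m ≡ 15895 + 184599·112 = 20690983 (mod 30089637).
From m ≡ 20690983 (mod 30089637) write m = 20690983 + 30089637t. Substituting into m ≡ 35 (mod 73) gives 30089637t ≡ 26 (mod 73), and since 59⁻¹ ≡ 26 (mod 73), t ≡ 19. Hence m ≡ 20690983 + 30089637·19 = 592394086 (mod 2196543501).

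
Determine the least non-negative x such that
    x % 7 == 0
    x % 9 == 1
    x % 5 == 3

28

From x ≡ 0 (mod 7) write x = 0 + 7t. Substituting into x ≡ 1 (mod 9) gives 7t ≡ 1 (mod 9), and since 7⁻¹ ≡ 4 (mod 9), t ≡ 4. Hence x ≡ 0 + 7·4 = 28 (mod 63).
From x ≡ 28 (mod 63) write x = 28 + 63t. Substituting into x ≡ 3 (mod 5) gives 63t ≡ 0 (mod 5), and since 3⁻¹ ≡ 2 (mod 5), t ≡ 0. Hence x ≡ 28 + 63·0 = 28 (mod 315).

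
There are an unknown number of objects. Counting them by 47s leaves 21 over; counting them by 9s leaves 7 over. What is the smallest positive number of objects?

115

From N ≡ 21 (mod 47) write N = 21 + 47t. Substituting into N ≡ 7 (mod 9) gives 47t ≡ 4 (mod 9), and since 2⁻¹ ≡ 5 (mod 9), t ≡ 2. Hence N ≡ 21 + 47·2 = 115 (mod 423).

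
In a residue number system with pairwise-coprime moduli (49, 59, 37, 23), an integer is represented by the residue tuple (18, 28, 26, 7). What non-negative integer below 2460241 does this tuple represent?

Combine the congruences pairwise.
From x ≡ 18 (mod 49) write x = 18 + 49t. Substituting into x ≡ 28 (mod 59) gives 49t ≡ 10 (mod 59), and since 49⁻¹ ≡ 53 (mod 59), t ≡ 58. Hence x ≡ 18 + 49·58 = 2860 (mod 2891).
From x ≡ 2860 (mod 2891) write x = 2860 + 2891t. Substituting into x ≡ 26 (mod 37) gives 2891t ≡ 15 (mod 37), and since 5⁻¹ ≡ 15 (mod 37), t ≡ 3. Hence x ≡ 2860 + 2891·3 = 11533 (mod 106967).
From x ≡ 11533 (mod 106967) write x = 11533 + 106967t. Substituting into x ≡ 7 (mod 23) gives 106967t ≡ 20 (mod 23), and since 17⁻¹ ≡ 19 (mod 23), t ≡ 12. Hence x ≡ 11533 + 106967·12 = 1295137 (mod 2460241).

1295137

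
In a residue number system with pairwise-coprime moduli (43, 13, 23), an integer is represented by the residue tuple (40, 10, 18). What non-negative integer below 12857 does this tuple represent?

1674

The moduli are pairwise coprime; N = 43·13·23 = 12857.
N/43 = 299; 299 ≡ 41 (mod 43); 41·21 ≡ 1, so inverse 21.
N/13 = 989; 989 ≡ 1 (mod 13), inverse 1.
N/23 = 559; 559 ≡ 7 (mod 23); 7·10 ≡ 1, so inverse 10.
x ≡ 40·299·21 + 10·989·1 + 18·559·10 = 361670.
361670 mod 12857 = 1674.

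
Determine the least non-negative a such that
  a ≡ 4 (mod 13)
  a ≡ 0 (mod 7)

From a ≡ 4 (mod 13) write a = 4 + 13t. Substituting into a ≡ 0 (mod 7) gives 13t ≡ 3 (mod 7), and since 6⁻¹ ≡ 6 (mod 7), t ≡ 4. Hence a ≡ 4 + 13·4 = 56 (mod 91).

56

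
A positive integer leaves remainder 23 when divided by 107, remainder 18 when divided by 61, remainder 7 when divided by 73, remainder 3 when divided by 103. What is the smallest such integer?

From N ≡ 23 (mod 107) write N = 23 + 107t. Substituting into N ≡ 18 (mod 61) gives 107t ≡ 56 (mod 61), and since 46⁻¹ ≡ 4 (mod 61), t ≡ 41. Hence N ≡ 23 + 107·41 = 4410 (mod 6527).
From N ≡ 4410 (mod 6527) write N = 4410 + 6527t. Substituting into N ≡ 7 (mod 73) gives 6527t ≡ 50 (mod 73), and since 30⁻¹ ≡ 56 (mod 73), t ≡ 26. Hence N ≡ 4410 + 6527·26 = 174112 (mod 476471).
From N ≡ 174112 (mod 476471) write N = 174112 + 476471t. Substituting into N ≡ 3 (mod 103) gives 476471t ≡ 64 (mod 103), and since 96⁻¹ ≡ 44 (mod 103), t ≡ 35. Hence N ≡ 174112 + 476471·35 = 16850597 (mod 49076513).

16850597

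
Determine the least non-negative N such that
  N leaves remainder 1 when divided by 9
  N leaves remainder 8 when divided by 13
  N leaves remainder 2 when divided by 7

The moduli are pairwise coprime; M = 9·13·7 = 819.
M/9 = 91; 91 ≡ 1 (mod 9), inverse 1.
M/13 = 63; 63 ≡ 11 (mod 13); 11·6 ≡ 1, so inverse 6.
M/7 = 117; 117 ≡ 5 (mod 7); 5·3 ≡ 1, so inverse 3.
N ≡ 1·91·1 + 8·63·6 + 2·117·3 = 3817.
3817 mod 819 = 541.

541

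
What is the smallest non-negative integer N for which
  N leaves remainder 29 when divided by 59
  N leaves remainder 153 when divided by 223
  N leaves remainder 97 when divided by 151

1316968

The moduli are pairwise coprime; M = 59·223·151 = 1986707.
M/59 = 33673; 33673 ≡ 43 (mod 59); 43·11 ≡ 1, so inverse 11.
M/223 = 8909; 8909 ≡ 212 (mod 223); 212·81 ≡ 1, so inverse 81.
M/151 = 13157; 13157 ≡ 20 (mod 151); 20·68 ≡ 1, so inverse 68.
N ≡ 29·33673·11 + 153·8909·81 + 97·13157·68 = 207934496.
207934496 mod 1986707 = 1316968.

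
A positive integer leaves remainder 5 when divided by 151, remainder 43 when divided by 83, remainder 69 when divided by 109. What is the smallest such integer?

From t ≡ 5 (mod 151) write t = 5 + 151s. Substituting into t ≡ 43 (mod 83) gives 151s ≡ 38 (mod 83), and since 68⁻¹ ≡ 11 (mod 83), s ≡ 3. Hence t ≡ 5 + 151·3 = 458 (mod 12533).
From t ≡ 458 (mod 12533) write t = 458 + 12533s. Substituting into t ≡ 69 (mod 109) gives 12533s ≡ 47 (mod 109), and since 107⁻¹ ≡ 54 (mod 109), s ≡ 31. Hence t ≡ 458 + 12533·31 = 388981 (mod 1366097).

388981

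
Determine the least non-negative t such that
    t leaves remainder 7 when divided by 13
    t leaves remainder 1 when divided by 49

540

From t ≡ 7 (mod 13) write t = 7 + 13s. Substituting into t ≡ 1 (mod 49) gives 13s ≡ 43 (mod 49), and since 13⁻¹ ≡ 34 (mod 49), s ≡ 41. Hence t ≡ 7 + 13·41 = 540 (mod 637).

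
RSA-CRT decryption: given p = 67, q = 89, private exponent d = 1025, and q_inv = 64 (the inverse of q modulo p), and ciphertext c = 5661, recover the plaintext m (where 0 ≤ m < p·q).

d_p = d mod (p−1) = 1025 mod 66 = 35; d_q = d mod (q−1) = 57.
m₁ = c^(d_p) mod p: c ≡ 33 (mod 67), and 33^35 mod 67 = 17.
m₂ = c^(d_q) mod q: c ≡ 54 (mod 89), and 54^57 mod 89 = 74.
h = q_inv·(m₁ − m₂) mod p = 64·(17 − 74) mod 67 = 37.
m = m₂ + h·q = 74 + 37·89 = 3367.

3367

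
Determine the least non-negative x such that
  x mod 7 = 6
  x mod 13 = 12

Combine the congruences pairwise.
From x ≡ 6 (mod 7) write x = 6 + 7t. Substituting into x ≡ 12 (mod 13) gives 7t ≡ 6 (mod 13), and since 7⁻¹ ≡ 2 (mod 13), t ≡ 12. Hence x ≡ 6 + 7·12 = 90 (mod 91).

90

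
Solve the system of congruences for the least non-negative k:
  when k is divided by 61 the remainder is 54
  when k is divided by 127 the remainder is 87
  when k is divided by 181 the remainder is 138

Combine the congruences pairwise.
From k ≡ 54 (mod 61) write k = 54 + 61t. Substituting into k ≡ 87 (mod 127) gives 61t ≡ 33 (mod 127), and since 61⁻¹ ≡ 25 (mod 127), t ≡ 63. Hence k ≡ 54 + 61·63 = 3897 (mod 7747).
From k ≡ 3897 (mod 7747) write k = 3897 + 7747t. Substituting into k ≡ 138 (mod 181) gives 7747t ≡ 42 (mod 181), and since 145⁻¹ ≡ 5 (mod 181), t ≡ 29. Hence k ≡ 3897 + 7747·29 = 228560 (mod 1402207).

228560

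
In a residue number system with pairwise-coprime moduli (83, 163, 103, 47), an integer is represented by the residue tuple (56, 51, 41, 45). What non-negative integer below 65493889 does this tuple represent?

The moduli are pairwise coprime; N = 83·163·103·47 = 65493889.
N/83 = 789083; 789083 ≡ 2 (mod 83); 2·42 ≡ 1, so inverse 42.
N/163 = 401803; 401803 ≡ 8 (mod 163); 8·102 ≡ 1, so inverse 102.
N/103 = 635863; 635863 ≡ 44 (mod 103); 44·96 ≡ 1, so inverse 96.
N/47 = 1393487; 1393487 ≡ 31 (mod 47); 31·44 ≡ 1, so inverse 44.
x ≡ 56·789083·42 + 51·401803·102 + 41·635863·96 + 45·1393487·44 = 9207963450.
9207963450 mod 65493889 = 38818990.

38818990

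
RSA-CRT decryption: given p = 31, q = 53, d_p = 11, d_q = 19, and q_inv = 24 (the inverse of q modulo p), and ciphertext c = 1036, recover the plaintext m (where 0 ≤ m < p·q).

m₁ = c^(d_p) mod p: c ≡ 13 (mod 31), and 13^11 mod 31 = 3.
m₂ = c^(d_q) mod q: c ≡ 29 (mod 53), and 29^19 mod 53 = 25.
h = q_inv·(m₁ − m₂) mod p = 24·(3 − 25) mod 31 = 30.
m = m₂ + h·q = 25 + 30·53 = 1615.

1615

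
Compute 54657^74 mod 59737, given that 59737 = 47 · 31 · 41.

Mod 47: 54657 ≡ 43; by Fermat, exponent reduces to 74 mod 46 = 28; 43^28 ≡ 37 (mod 47).
Mod 31: 54657 ≡ 4; by Fermat, exponent reduces to 74 mod 30 = 14; 4^14 ≡ 8 (mod 31).
Mod 41: 54657 ≡ 4; by Fermat, exponent reduces to 74 mod 40 = 34; 4^34 ≡ 10 (mod 41).
Combine by CRT: x ≡ 37 (mod 47), x ≡ 8 (mod 31), x ≡ 10 (mod 41) ⇒ x ≡ 10424 (mod 59737).

10424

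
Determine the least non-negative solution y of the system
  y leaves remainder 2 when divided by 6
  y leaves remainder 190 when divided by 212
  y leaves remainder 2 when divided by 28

2522

gcd(6, 212) = 2 and 2 | (190 − 2), so the pair is consistent; merging gives y ≡ 614 (mod 636), where 636 = lcm(6, 212).
gcd(636, 28) = 4 and 4 | (2 − 614), so the pair is consistent; merging gives y ≡ 2522 (mod 4452), where 4452 = lcm(636, 28).
The solution is unique modulo lcm(6, 212, 28) = 4452.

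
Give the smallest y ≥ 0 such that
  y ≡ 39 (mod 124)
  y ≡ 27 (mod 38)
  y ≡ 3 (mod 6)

Combine the congruences pairwise.
gcd(124, 38) = 2 and 2 | (27 − 39), so the pair is consistent; merging gives y ≡ 1775 (mod 2356), where 2356 = lcm(124, 38).
gcd(2356, 6) = 2 and 2 | (3 − 1775), so the pair is consistent; merging gives y ≡ 4131 (mod 7068), where 7068 = lcm(2356, 6).
The solution is unique modulo lcm(124, 38, 6) = 7068.

4131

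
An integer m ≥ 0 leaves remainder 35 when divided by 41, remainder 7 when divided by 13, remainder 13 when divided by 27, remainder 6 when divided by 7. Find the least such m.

From m ≡ 35 (mod 41) write m = 35 + 41t. Substituting into m ≡ 7 (mod 13) gives 41t ≡ 11 (mod 13), and since 2⁻¹ ≡ 7 (mod 13), t ≡ 12. Hence m ≡ 35 + 41·12 = 527 (mod 533).
From m ≡ 527 (mod 533) write m = 527 + 533t. Substituting into m ≡ 13 (mod 27) gives 533t ≡ 26 (mod 27), and since 20⁻¹ ≡ 23 (mod 27), t ≡ 4. Hence m ≡ 527 + 533·4 = 2659 (mod 14391).
From m ≡ 2659 (mod 14391) write m = 2659 + 14391t. Substituting into m ≡ 6 (mod 7) gives 14391t ≡ 0 (mod 7), and since 6⁻¹ ≡ 6 (mod 7), t ≡ 0. Hence m ≡ 2659 + 14391·0 = 2659 (mod 100737).

2659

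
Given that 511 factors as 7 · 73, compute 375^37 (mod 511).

501

Mod 7: 375 ≡ 4; by Fermat, exponent reduces to 37 mod 6 = 1; 4^1 ≡ 4 (mod 7).
Mod 73: 375 ≡ 10; 10^37 ≡ 63 (mod 73).
Combine by CRT: x ≡ 4 (mod 7), x ≡ 63 (mod 73) ⇒ x ≡ 501 (mod 511).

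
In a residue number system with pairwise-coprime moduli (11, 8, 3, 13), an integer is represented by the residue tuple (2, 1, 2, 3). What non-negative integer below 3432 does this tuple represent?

497

From x ≡ 2 (mod 11) write x = 2 + 11t. Substituting into x ≡ 1 (mod 8) gives 11t ≡ 7 (mod 8), and since 3⁻¹ ≡ 3 (mod 8), t ≡ 5. Hence x ≡ 2 + 11·5 = 57 (mod 88).
From x ≡ 57 (mod 88) write x = 57 + 88t. Substituting into x ≡ 2 (mod 3) gives 88t ≡ 2 (mod 3), and since 1⁻¹ ≡ 1 (mod 3), t ≡ 2. Hence x ≡ 57 + 88·2 = 233 (mod 264).
From x ≡ 233 (mod 264) write x = 233 + 264t. Substituting into x ≡ 3 (mod 13) gives 264t ≡ 4 (mod 13), and since 4⁻¹ ≡ 10 (mod 13), t ≡ 1. Hence x ≡ 233 + 264·1 = 497 (mod 3432).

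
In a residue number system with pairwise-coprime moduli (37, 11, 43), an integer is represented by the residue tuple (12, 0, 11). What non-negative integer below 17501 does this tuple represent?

The moduli are pairwise coprime; N = 37·11·43 = 17501.
N/37 = 473; 473 ≡ 29 (mod 37); 29·23 ≡ 1, so inverse 23.
N/11 = 1591; 1591 ≡ 7 (mod 11); 7·8 ≡ 1, so inverse 8.
N/43 = 407; 407 ≡ 20 (mod 43); 20·28 ≡ 1, so inverse 28.
x ≡ 12·473·23 + 0·1591·8 + 11·407·28 = 255904.
255904 mod 17501 = 10890.

10890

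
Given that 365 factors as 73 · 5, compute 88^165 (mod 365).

Mod 73: 88 ≡ 15; by Fermat, exponent reduces to 165 mod 72 = 21; 15^21 ≡ 52 (mod 73).
Mod 5: 88 ≡ 3; by Fermat, exponent reduces to 165 mod 4 = 1; 3^1 ≡ 3 (mod 5).
Combine by CRT: x ≡ 52 (mod 73), x ≡ 3 (mod 5) ⇒ x ≡ 198 (mod 365).

198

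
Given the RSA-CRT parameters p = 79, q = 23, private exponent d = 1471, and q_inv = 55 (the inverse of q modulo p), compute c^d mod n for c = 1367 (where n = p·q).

182

d_p = d mod (p−1) = 1471 mod 78 = 67; d_q = d mod (q−1) = 19.
m₁ = c^(d_p) mod p: c ≡ 24 (mod 79), and 24^67 mod 79 = 24.
m₂ = c^(d_q) mod q: c ≡ 10 (mod 23), and 10^19 mod 23 = 21.
h = q_inv·(m₁ − m₂) mod p = 55·(24 − 21) mod 79 = 7.
m = m₂ + h·q = 21 + 7·23 = 182.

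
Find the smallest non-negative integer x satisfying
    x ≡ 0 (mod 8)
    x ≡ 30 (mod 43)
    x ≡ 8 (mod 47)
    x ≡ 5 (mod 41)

The moduli are pairwise coprime; N = 8·43·47·41 = 662888.
N/8 = 82861; 82861 ≡ 5 (mod 8); 5·5 ≡ 1, so inverse 5.
N/43 = 15416; 15416 ≡ 22 (mod 43); 22·2 ≡ 1, so inverse 2.
N/47 = 14104; 14104 ≡ 4 (mod 47); 4·12 ≡ 1, so inverse 12.
N/41 = 16168; 16168 ≡ 14 (mod 41); 14·3 ≡ 1, so inverse 3.
x ≡ 0·82861·5 + 30·15416·2 + 8·14104·12 + 5·16168·3 = 2521464.
2521464 mod 662888 = 532800.

532800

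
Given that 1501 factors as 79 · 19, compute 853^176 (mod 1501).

557

Mod 79: 853 ≡ 63; by Fermat, exponent reduces to 176 mod 78 = 20; 63^20 ≡ 4 (mod 79).
Mod 19: 853 ≡ 17; by Fermat, exponent reduces to 176 mod 18 = 14; 17^14 ≡ 6 (mod 19).
Combine by CRT: x ≡ 4 (mod 79), x ≡ 6 (mod 19) ⇒ x ≡ 557 (mod 1501).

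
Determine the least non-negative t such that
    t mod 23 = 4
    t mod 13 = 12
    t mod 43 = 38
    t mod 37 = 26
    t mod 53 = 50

The moduli are pairwise coprime; N = 23·13·43·37·53 = 25212577.
N/23 = 1096199; 1096199 ≡ 19 (mod 23); 19·17 ≡ 1, so inverse 17.
N/13 = 1939429; 1939429 ≡ 11 (mod 13); 11·6 ≡ 1, so inverse 6.
N/43 = 586339; 586339 ≡ 34 (mod 43); 34·19 ≡ 1, so inverse 19.
N/37 = 681421; 681421 ≡ 29 (mod 37); 29·23 ≡ 1, so inverse 23.
N/53 = 475709; 475709 ≡ 34 (mod 53); 34·39 ≡ 1, so inverse 39.
t ≡ 4·1096199·17 + 12·1939429·6 + 38·586339·19 + 26·681421·23 + 50·475709·39 = 1972639486.
1972639486 mod 25212577 = 6058480.

6058480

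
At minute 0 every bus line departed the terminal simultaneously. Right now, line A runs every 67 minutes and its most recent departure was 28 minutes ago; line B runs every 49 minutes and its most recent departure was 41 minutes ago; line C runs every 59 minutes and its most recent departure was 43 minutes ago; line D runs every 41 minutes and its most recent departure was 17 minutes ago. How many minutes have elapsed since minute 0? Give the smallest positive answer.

The moduli are pairwise coprime; N = 67·49·59·41 = 7941577.
N/67 = 118531; 118531 ≡ 8 (mod 67); 8·42 ≡ 1, so inverse 42.
N/49 = 162073; 162073 ≡ 30 (mod 49); 30·18 ≡ 1, so inverse 18.
N/59 = 134603; 134603 ≡ 24 (mod 59); 24·32 ≡ 1, so inverse 32.
N/41 = 193697; 193697 ≡ 13 (mod 41); 13·19 ≡ 1, so inverse 19.
t ≡ 28·118531·42 + 41·162073·18 + 43·134603·32 + 17·193697·19 = 506780189.
506780189 mod 7941577 = 6460838.

6460838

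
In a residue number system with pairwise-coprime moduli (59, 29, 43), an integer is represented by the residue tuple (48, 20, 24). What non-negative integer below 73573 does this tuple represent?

24061

Combine the congruences pairwise.
From x ≡ 48 (mod 59) write x = 48 + 59t. Substituting into x ≡ 20 (mod 29) gives 59t ≡ 1 (mod 29), and since 1⁻¹ ≡ 1 (mod 29), t ≡ 1. Hence x ≡ 48 + 59·1 = 107 (mod 1711).
From x ≡ 107 (mod 1711) write x = 107 + 1711t. Substituting into x ≡ 24 (mod 43) gives 1711t ≡ 3 (mod 43), and since 34⁻¹ ≡ 19 (mod 43), t ≡ 14. Hence x ≡ 107 + 1711·14 = 24061 (mod 73573).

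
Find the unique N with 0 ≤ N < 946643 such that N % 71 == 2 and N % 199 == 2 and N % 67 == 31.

From N ≡ 2 (mod 71) write N = 2 + 71t. Substituting into N ≡ 2 (mod 199) gives 71t ≡ 0 (mod 199), and since 71⁻¹ ≡ 185 (mod 199), t ≡ 0. Hence N ≡ 2 + 71·0 = 2 (mod 14129).
From N ≡ 2 (mod 14129) write N = 2 + 14129t. Substituting into N ≡ 31 (mod 67) gives 14129t ≡ 29 (mod 67), and since 59⁻¹ ≡ 25 (mod 67), t ≡ 55. Hence N ≡ 2 + 14129·55 = 777097 (mod 946643).

777097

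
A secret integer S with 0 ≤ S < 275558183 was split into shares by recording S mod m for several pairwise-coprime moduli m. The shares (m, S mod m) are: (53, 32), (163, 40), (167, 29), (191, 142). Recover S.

From S ≡ 32 (mod 53) write S = 32 + 53t. Substituting into S ≡ 40 (mod 163) gives 53t ≡ 8 (mod 163), and since 53⁻¹ ≡ 40 (mod 163), t ≡ 157. Hence S ≡ 32 + 53·157 = 8353 (mod 8639).
From S ≡ 8353 (mod 8639) write S = 8353 + 8639t. Substituting into S ≡ 29 (mod 167) gives 8639t ≡ 26 (mod 167), and since 122⁻¹ ≡ 141 (mod 167), t ≡ 159. Hence S ≡ 8353 + 8639·159 = 1381954 (mod 1442713).
From S ≡ 1381954 (mod 1442713) write S = 1381954 + 1442713t. Substituting into S ≡ 142 (mod 191) gives 1442713t ≡ 73 (mod 191), and since 90⁻¹ ≡ 104 (mod 191), t ≡ 143. Hence S ≡ 1381954 + 1442713·143 = 207689913 (mod 275558183).

207689913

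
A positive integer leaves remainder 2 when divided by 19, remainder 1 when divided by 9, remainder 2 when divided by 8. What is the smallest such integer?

From x ≡ 2 (mod 19) write x = 2 + 19t. Substituting into x ≡ 1 (mod 9) gives 19t ≡ 8 (mod 9), and since 1⁻¹ ≡ 1 (mod 9), t ≡ 8. Hence x ≡ 2 + 19·8 = 154 (mod 171).
From x ≡ 154 (mod 171) write x = 154 + 171t. Substituting into x ≡ 2 (mod 8) gives 171t ≡ 0 (mod 8), and since 3⁻¹ ≡ 3 (mod 8), t ≡ 0. Hence x ≡ 154 + 171·0 = 154 (mod 1368).

154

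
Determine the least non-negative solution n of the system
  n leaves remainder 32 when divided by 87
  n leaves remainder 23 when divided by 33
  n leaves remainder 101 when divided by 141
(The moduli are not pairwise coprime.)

5600

Combine the congruences pairwise.
gcd(87, 33) = 3 and 3 | (23 − 32), so the pair is consistent; merging gives n ≡ 815 (mod 957), where 957 = lcm(87, 33).
gcd(957, 141) = 3 and 3 | (101 − 815), so the pair is consistent; merging gives n ≡ 5600 (mod 44979), where 44979 = lcm(957, 141).
The solution is unique modulo lcm(87, 33, 141) = 44979.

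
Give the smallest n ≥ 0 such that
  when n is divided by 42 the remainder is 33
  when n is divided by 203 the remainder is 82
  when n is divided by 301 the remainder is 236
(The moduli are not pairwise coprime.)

gcd(42, 203) = 7 and 7 | (82 − 33), so the pair is consistent; merging gives n ≡ 285 (mod 1218), where 1218 = lcm(42, 203).
gcd(1218, 301) = 7 and 7 | (236 − 285), so the pair is consistent; merging gives n ≡ 22209 (mod 52374), where 52374 = lcm(1218, 301).
The solution is unique modulo lcm(42, 203, 301) = 52374.

22209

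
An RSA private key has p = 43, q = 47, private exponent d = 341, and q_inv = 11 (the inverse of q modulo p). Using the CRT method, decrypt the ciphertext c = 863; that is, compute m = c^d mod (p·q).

d_p = d mod (p−1) = 341 mod 42 = 5; d_q = d mod (q−1) = 19.
m₁ = c^(d_p) mod p: c ≡ 3 (mod 43), and 3^5 mod 43 = 28.
m₂ = c^(d_q) mod q: c ≡ 17 (mod 47), and 17^19 mod 47 = 24.
h = q_inv·(m₁ − m₂) mod p = 11·(28 − 24) mod 43 = 1.
m = m₂ + h·q = 24 + 1·47 = 71.

71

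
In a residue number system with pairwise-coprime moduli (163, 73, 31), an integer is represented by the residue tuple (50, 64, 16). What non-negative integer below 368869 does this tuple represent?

205267

The moduli are pairwise coprime; N = 163·73·31 = 368869.
N/163 = 2263; 2263 ≡ 144 (mod 163); 144·60 ≡ 1, so inverse 60.
N/73 = 5053; 5053 ≡ 16 (mod 73); 16·32 ≡ 1, so inverse 32.
N/31 = 11899; 11899 ≡ 26 (mod 31); 26·6 ≡ 1, so inverse 6.
x ≡ 50·2263·60 + 64·5053·32 + 16·11899·6 = 18279848.
18279848 mod 368869 = 205267.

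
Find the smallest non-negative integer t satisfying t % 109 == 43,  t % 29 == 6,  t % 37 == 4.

56614

The moduli are pairwise coprime; N = 109·29·37 = 116957.
N/109 = 1073; 1073 ≡ 92 (mod 109); 92·32 ≡ 1, so inverse 32.
N/29 = 4033; 4033 ≡ 2 (mod 29); 2·15 ≡ 1, so inverse 15.
N/37 = 3161; 3161 ≡ 16 (mod 37); 16·7 ≡ 1, so inverse 7.
t ≡ 43·1073·32 + 6·4033·15 + 4·3161·7 = 1927926.
1927926 mod 116957 = 56614.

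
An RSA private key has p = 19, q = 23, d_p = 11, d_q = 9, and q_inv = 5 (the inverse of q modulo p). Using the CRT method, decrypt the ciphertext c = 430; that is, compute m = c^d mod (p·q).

8

m₁ = c^(d_p) mod p: c ≡ 12 (mod 19), and 12^11 mod 19 = 8.
m₂ = c^(d_q) mod q: c ≡ 16 (mod 23), and 16^9 mod 23 = 8.
h = q_inv·(m₁ − m₂) mod p = 5·(8 − 8) mod 19 = 0.
m = m₂ + h·q = 8 + 0·23 = 8.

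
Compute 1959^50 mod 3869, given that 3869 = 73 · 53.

1259

Mod 73: 1959 ≡ 61; 61^50 ≡ 18 (mod 73).
Mod 53: 1959 ≡ 51; 51^50 ≡ 40 (mod 53).
Combine by CRT: x ≡ 18 (mod 73), x ≡ 40 (mod 53) ⇒ x ≡ 1259 (mod 3869).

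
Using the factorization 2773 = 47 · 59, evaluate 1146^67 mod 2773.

Mod 47: 1146 ≡ 18; by Fermat, exponent reduces to 67 mod 46 = 21; 18^21 ≡ 28 (mod 47).
Mod 59: 1146 ≡ 25; by Fermat, exponent reduces to 67 mod 58 = 9; 25^9 ≡ 3 (mod 59).
Combine by CRT: x ≡ 28 (mod 47), x ≡ 3 (mod 59) ⇒ x ≡ 357 (mod 2773).

357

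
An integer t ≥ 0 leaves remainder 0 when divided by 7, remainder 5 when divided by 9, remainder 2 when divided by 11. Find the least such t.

266

The moduli are pairwise coprime; N = 7·9·11 = 693.
N/7 = 99; 99 ≡ 1 (mod 7), inverse 1.
N/9 = 77; 77 ≡ 5 (mod 9); 5·2 ≡ 1, so inverse 2.
N/11 = 63; 63 ≡ 8 (mod 11); 8·7 ≡ 1, so inverse 7.
t ≡ 0·99·1 + 5·77·2 + 2·63·7 = 1652.
1652 mod 693 = 266.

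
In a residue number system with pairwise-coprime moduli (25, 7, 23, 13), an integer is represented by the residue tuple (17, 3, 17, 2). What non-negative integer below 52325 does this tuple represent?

The moduli are pairwise coprime; N = 25·7·23·13 = 52325.
N/25 = 2093; 2093 ≡ 18 (mod 25); 18·7 ≡ 1, so inverse 7.
N/7 = 7475; 7475 ≡ 6 (mod 7); 6·6 ≡ 1, so inverse 6.
N/23 = 2275; 2275 ≡ 21 (mod 23); 21·11 ≡ 1, so inverse 11.
N/13 = 4025; 4025 ≡ 8 (mod 13); 8·5 ≡ 1, so inverse 5.
x ≡ 17·2093·7 + 3·7475·6 + 17·2275·11 + 2·4025·5 = 849292.
849292 mod 52325 = 12092.

12092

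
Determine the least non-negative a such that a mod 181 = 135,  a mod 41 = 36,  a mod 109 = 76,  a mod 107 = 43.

From a ≡ 135 (mod 181) write a = 135 + 181t. Substituting into a ≡ 36 (mod 41) gives 181t ≡ 24 (mod 41), and since 17⁻¹ ≡ 29 (mod 41), t ≡ 40. Hence a ≡ 135 + 181·40 = 7375 (mod 7421).
From a ≡ 7375 (mod 7421) write a = 7375 + 7421t. Substituting into a ≡ 76 (mod 109) gives 7421t ≡ 4 (mod 109), and since 9⁻¹ ≡ 97 (mod 109), t ≡ 61. Hence a ≡ 7375 + 7421·61 = 460056 (mod 808889).
From a ≡ 460056 (mod 808889) write a = 460056 + 808889t. Substituting into a ≡ 43 (mod 107) gives 808889t ≡ 87 (mod 107), and since 76⁻¹ ≡ 69 (mod 107), t ≡ 11. Hence a ≡ 460056 + 808889·11 = 9357835 (mod 86551123).

9357835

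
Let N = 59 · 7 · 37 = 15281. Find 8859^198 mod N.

13210

Mod 59: 8859 ≡ 9; by Fermat, exponent reduces to 198 mod 58 = 24; 9^24 ≡ 53 (mod 59).
Mod 7: 8859 ≡ 4; since 6 | 198, by Fermat 4^198 ≡ 1 (mod 7).
Mod 37: 8859 ≡ 16; by Fermat, exponent reduces to 198 mod 36 = 18; 16^18 ≡ 1 (mod 37).
Combine by CRT: x ≡ 53 (mod 59), x ≡ 1 (mod 7), x ≡ 1 (mod 37) ⇒ x ≡ 13210 (mod 15281).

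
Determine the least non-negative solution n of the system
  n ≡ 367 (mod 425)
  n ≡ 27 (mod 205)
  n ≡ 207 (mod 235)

66242

Combine the congruences pairwise.
gcd(425, 205) = 5 and 5 | (27 − 367), so the pair is consistent; merging gives n ≡ 13967 (mod 17425), where 17425 = lcm(425, 205).
gcd(17425, 235) = 5 and 5 | (207 − 13967), so the pair is consistent; merging gives n ≡ 66242 (mod 818975), where 818975 = lcm(17425, 235).
The solution is unique modulo lcm(425, 205, 235) = 818975.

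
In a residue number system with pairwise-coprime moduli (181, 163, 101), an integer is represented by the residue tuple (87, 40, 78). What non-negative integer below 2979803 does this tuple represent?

1935339

The moduli are pairwise coprime; N = 181·163·101 = 2979803.
N/181 = 16463; 16463 ≡ 173 (mod 181); 173·113 ≡ 1, so inverse 113.
N/163 = 18281; 18281 ≡ 25 (mod 163); 25·150 ≡ 1, so inverse 150.
N/101 = 29503; 29503 ≡ 11 (mod 101); 11·46 ≡ 1, so inverse 46.
x ≡ 87·16463·113 + 40·18281·150 + 78·29503·46 = 377390517.
377390517 mod 2979803 = 1935339.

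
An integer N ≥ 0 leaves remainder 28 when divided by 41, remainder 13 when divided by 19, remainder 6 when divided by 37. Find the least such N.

27867

The moduli are pairwise coprime; M = 41·19·37 = 28823.
M/41 = 703; 703 ≡ 6 (mod 41); 6·7 ≡ 1, so inverse 7.
M/19 = 1517; 1517 ≡ 16 (mod 19); 16·6 ≡ 1, so inverse 6.
M/37 = 779; 779 ≡ 2 (mod 37); 2·19 ≡ 1, so inverse 19.
N ≡ 28·703·7 + 13·1517·6 + 6·779·19 = 344920.
344920 mod 28823 = 27867.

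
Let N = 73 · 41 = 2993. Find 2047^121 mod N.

2047

Mod 73: 2047 ≡ 3; by Fermat, exponent reduces to 121 mod 72 = 49; 3^49 ≡ 3 (mod 73).
Mod 41: 2047 ≡ 38; by Fermat, exponent reduces to 121 mod 40 = 1; 38^1 ≡ 38 (mod 41).
Combine by CRT: x ≡ 3 (mod 73), x ≡ 38 (mod 41) ⇒ x ≡ 2047 (mod 2993).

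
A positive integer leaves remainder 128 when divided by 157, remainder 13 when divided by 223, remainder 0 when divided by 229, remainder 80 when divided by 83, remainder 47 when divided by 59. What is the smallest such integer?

15894697869

The moduli are pairwise coprime; N = 157·223·229·83·59 = 39261790543.
N/157 = 250075099; 250075099 ≡ 4 (mod 157); 4·118 ≡ 1, so inverse 118.
N/223 = 176061841; 176061841 ≡ 219 (mod 223); 219·167 ≡ 1, so inverse 167.
N/229 = 171448867; 171448867 ≡ 2 (mod 229); 2·115 ≡ 1, so inverse 115.
N/83 = 473033621; 473033621 ≡ 21 (mod 83); 21·4 ≡ 1, so inverse 4.
N/59 = 665454077; 665454077 ≡ 39 (mod 59); 39·56 ≡ 1, so inverse 56.
m ≡ 128·250075099·118 + 13·176061841·167 + 0·171448867·115 + 80·473033621·4 + 47·665454077·56 = 6062210441491.
6062210441491 mod 39261790543 = 15894697869.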